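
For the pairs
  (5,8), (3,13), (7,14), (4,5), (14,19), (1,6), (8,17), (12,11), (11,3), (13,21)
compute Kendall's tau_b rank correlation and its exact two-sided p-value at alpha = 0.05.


Step 1: Enumerate the 45 unordered pairs (i,j) with i<j and classify each by sign(x_j-x_i) * sign(y_j-y_i).
  (1,2):dx=-2,dy=+5->D; (1,3):dx=+2,dy=+6->C; (1,4):dx=-1,dy=-3->C; (1,5):dx=+9,dy=+11->C
  (1,6):dx=-4,dy=-2->C; (1,7):dx=+3,dy=+9->C; (1,8):dx=+7,dy=+3->C; (1,9):dx=+6,dy=-5->D
  (1,10):dx=+8,dy=+13->C; (2,3):dx=+4,dy=+1->C; (2,4):dx=+1,dy=-8->D; (2,5):dx=+11,dy=+6->C
  (2,6):dx=-2,dy=-7->C; (2,7):dx=+5,dy=+4->C; (2,8):dx=+9,dy=-2->D; (2,9):dx=+8,dy=-10->D
  (2,10):dx=+10,dy=+8->C; (3,4):dx=-3,dy=-9->C; (3,5):dx=+7,dy=+5->C; (3,6):dx=-6,dy=-8->C
  (3,7):dx=+1,dy=+3->C; (3,8):dx=+5,dy=-3->D; (3,9):dx=+4,dy=-11->D; (3,10):dx=+6,dy=+7->C
  (4,5):dx=+10,dy=+14->C; (4,6):dx=-3,dy=+1->D; (4,7):dx=+4,dy=+12->C; (4,8):dx=+8,dy=+6->C
  (4,9):dx=+7,dy=-2->D; (4,10):dx=+9,dy=+16->C; (5,6):dx=-13,dy=-13->C; (5,7):dx=-6,dy=-2->C
  (5,8):dx=-2,dy=-8->C; (5,9):dx=-3,dy=-16->C; (5,10):dx=-1,dy=+2->D; (6,7):dx=+7,dy=+11->C
  (6,8):dx=+11,dy=+5->C; (6,9):dx=+10,dy=-3->D; (6,10):dx=+12,dy=+15->C; (7,8):dx=+4,dy=-6->D
  (7,9):dx=+3,dy=-14->D; (7,10):dx=+5,dy=+4->C; (8,9):dx=-1,dy=-8->C; (8,10):dx=+1,dy=+10->C
  (9,10):dx=+2,dy=+18->C
Step 2: C = 32, D = 13, total pairs = 45.
Step 3: tau = (C - D)/(n(n-1)/2) = (32 - 13)/45 = 0.422222.
Step 4: Exact two-sided p-value (enumerate n! = 3628800 permutations of y under H0): p = 0.108313.
Step 5: alpha = 0.05. fail to reject H0.

tau_b = 0.4222 (C=32, D=13), p = 0.108313, fail to reject H0.


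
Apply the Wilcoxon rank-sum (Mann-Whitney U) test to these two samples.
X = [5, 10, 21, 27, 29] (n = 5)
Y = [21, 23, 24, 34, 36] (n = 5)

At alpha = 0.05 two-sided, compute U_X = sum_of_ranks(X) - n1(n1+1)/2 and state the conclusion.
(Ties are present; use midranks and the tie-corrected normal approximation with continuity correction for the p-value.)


Step 1: Combine and sort all 10 observations; assign midranks.
sorted (value, group): (5,X), (10,X), (21,X), (21,Y), (23,Y), (24,Y), (27,X), (29,X), (34,Y), (36,Y)
ranks: 5->1, 10->2, 21->3.5, 21->3.5, 23->5, 24->6, 27->7, 29->8, 34->9, 36->10
Step 2: Rank sum for X: R1 = 1 + 2 + 3.5 + 7 + 8 = 21.5.
Step 3: U_X = R1 - n1(n1+1)/2 = 21.5 - 5*6/2 = 21.5 - 15 = 6.5.
       U_Y = n1*n2 - U_X = 25 - 6.5 = 18.5.
Step 4: Ties are present, so use the tie-corrected normal approximation (with continuity correction) for the p-value.
Step 5: p-value = 0.249153; compare to alpha = 0.05. fail to reject H0.

U_X = 6.5, p = 0.249153, fail to reject H0 at alpha = 0.05.


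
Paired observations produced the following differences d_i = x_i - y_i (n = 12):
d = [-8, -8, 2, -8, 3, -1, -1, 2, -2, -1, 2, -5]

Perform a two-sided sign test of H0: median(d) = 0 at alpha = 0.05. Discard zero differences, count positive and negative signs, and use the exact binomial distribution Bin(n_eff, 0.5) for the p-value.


Step 1: Discard zero differences. Original n = 12; n_eff = number of nonzero differences = 12.
Nonzero differences (with sign): -8, -8, +2, -8, +3, -1, -1, +2, -2, -1, +2, -5
Step 2: Count signs: positive = 4, negative = 8.
Step 3: Under H0: P(positive) = 0.5, so the number of positives S ~ Bin(12, 0.5).
Step 4: Two-sided exact p-value = sum of Bin(12,0.5) probabilities at or below the observed probability = 0.387695.
Step 5: alpha = 0.05. fail to reject H0.

n_eff = 12, pos = 4, neg = 8, p = 0.387695, fail to reject H0.


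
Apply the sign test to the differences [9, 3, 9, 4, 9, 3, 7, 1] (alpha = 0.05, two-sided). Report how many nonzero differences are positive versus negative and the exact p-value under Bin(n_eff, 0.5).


Step 1: Discard zero differences. Original n = 8; n_eff = number of nonzero differences = 8.
Nonzero differences (with sign): +9, +3, +9, +4, +9, +3, +7, +1
Step 2: Count signs: positive = 8, negative = 0.
Step 3: Under H0: P(positive) = 0.5, so the number of positives S ~ Bin(8, 0.5).
Step 4: Two-sided exact p-value = sum of Bin(8,0.5) probabilities at or below the observed probability = 0.007812.
Step 5: alpha = 0.05. reject H0.

n_eff = 8, pos = 8, neg = 0, p = 0.007812, reject H0.


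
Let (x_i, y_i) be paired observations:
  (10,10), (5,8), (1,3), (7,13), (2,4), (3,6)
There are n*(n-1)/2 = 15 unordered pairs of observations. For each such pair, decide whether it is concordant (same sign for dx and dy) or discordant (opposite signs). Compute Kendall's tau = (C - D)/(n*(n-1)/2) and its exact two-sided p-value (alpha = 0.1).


Step 1: Enumerate the 15 unordered pairs (i,j) with i<j and classify each by sign(x_j-x_i) * sign(y_j-y_i).
  (1,2):dx=-5,dy=-2->C; (1,3):dx=-9,dy=-7->C; (1,4):dx=-3,dy=+3->D; (1,5):dx=-8,dy=-6->C
  (1,6):dx=-7,dy=-4->C; (2,3):dx=-4,dy=-5->C; (2,4):dx=+2,dy=+5->C; (2,5):dx=-3,dy=-4->C
  (2,6):dx=-2,dy=-2->C; (3,4):dx=+6,dy=+10->C; (3,5):dx=+1,dy=+1->C; (3,6):dx=+2,dy=+3->C
  (4,5):dx=-5,dy=-9->C; (4,6):dx=-4,dy=-7->C; (5,6):dx=+1,dy=+2->C
Step 2: C = 14, D = 1, total pairs = 15.
Step 3: tau = (C - D)/(n(n-1)/2) = (14 - 1)/15 = 0.866667.
Step 4: Exact two-sided p-value (enumerate n! = 720 permutations of y under H0): p = 0.016667.
Step 5: alpha = 0.1. reject H0.

tau_b = 0.8667 (C=14, D=1), p = 0.016667, reject H0.


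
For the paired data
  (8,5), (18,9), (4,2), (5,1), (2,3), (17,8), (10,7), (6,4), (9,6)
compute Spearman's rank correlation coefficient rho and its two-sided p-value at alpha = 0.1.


Step 1: Rank x and y separately (midranks; no ties here).
rank(x): 8->5, 18->9, 4->2, 5->3, 2->1, 17->8, 10->7, 6->4, 9->6
rank(y): 5->5, 9->9, 2->2, 1->1, 3->3, 8->8, 7->7, 4->4, 6->6
Step 2: d_i = R_x(i) - R_y(i); compute d_i^2.
  (5-5)^2=0, (9-9)^2=0, (2-2)^2=0, (3-1)^2=4, (1-3)^2=4, (8-8)^2=0, (7-7)^2=0, (4-4)^2=0, (6-6)^2=0
sum(d^2) = 8.
Step 3: rho = 1 - 6*8 / (9*(9^2 - 1)) = 1 - 48/720 = 0.933333.
Step 4: Under H0, t = rho * sqrt((n-2)/(1-rho^2)) = 6.8783 ~ t(7).
Step 5: Two-sided p-value from the t-distribution with 7 df = 0.000236.
Step 6: alpha = 0.1. reject H0.

rho = 0.9333, p = 0.000236, reject H0 at alpha = 0.1.


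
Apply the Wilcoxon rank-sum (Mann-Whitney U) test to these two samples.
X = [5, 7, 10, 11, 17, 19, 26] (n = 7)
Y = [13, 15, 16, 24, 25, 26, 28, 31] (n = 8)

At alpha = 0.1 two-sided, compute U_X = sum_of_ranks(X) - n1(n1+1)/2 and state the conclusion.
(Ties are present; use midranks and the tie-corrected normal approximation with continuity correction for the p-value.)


Step 1: Combine and sort all 15 observations; assign midranks.
sorted (value, group): (5,X), (7,X), (10,X), (11,X), (13,Y), (15,Y), (16,Y), (17,X), (19,X), (24,Y), (25,Y), (26,X), (26,Y), (28,Y), (31,Y)
ranks: 5->1, 7->2, 10->3, 11->4, 13->5, 15->6, 16->7, 17->8, 19->9, 24->10, 25->11, 26->12.5, 26->12.5, 28->14, 31->15
Step 2: Rank sum for X: R1 = 1 + 2 + 3 + 4 + 8 + 9 + 12.5 = 39.5.
Step 3: U_X = R1 - n1(n1+1)/2 = 39.5 - 7*8/2 = 39.5 - 28 = 11.5.
       U_Y = n1*n2 - U_X = 56 - 11.5 = 44.5.
Step 4: Ties are present, so use the tie-corrected normal approximation (with continuity correction) for the p-value.
Step 5: p-value = 0.063840; compare to alpha = 0.1. reject H0.

U_X = 11.5, p = 0.063840, reject H0 at alpha = 0.1.


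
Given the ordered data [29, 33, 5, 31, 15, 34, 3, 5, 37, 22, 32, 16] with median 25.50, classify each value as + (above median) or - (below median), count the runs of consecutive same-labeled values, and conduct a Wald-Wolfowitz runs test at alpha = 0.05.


Step 1: Compute median = 25.50; label A = above, B = below.
Labels in order: AABABABBABAB  (n_A = 6, n_B = 6)
Step 2: Count runs R = 10.
Step 3: Under H0 (random ordering), E[R] = 2*n_A*n_B/(n_A+n_B) + 1 = 2*6*6/12 + 1 = 7.0000.
        Var[R] = 2*n_A*n_B*(2*n_A*n_B - n_A - n_B) / ((n_A+n_B)^2 * (n_A+n_B-1)) = 4320/1584 = 2.7273.
        SD[R] = 1.6514.
Step 4: Continuity-corrected z = (R - 0.5 - E[R]) / SD[R] = (10 - 0.5 - 7.0000) / 1.6514 = 1.5138.
Step 5: Two-sided p-value via normal approximation = 2*(1 - Phi(|z|)) = 0.130070.
Step 6: alpha = 0.05. fail to reject H0.

R = 10, z = 1.5138, p = 0.130070, fail to reject H0.


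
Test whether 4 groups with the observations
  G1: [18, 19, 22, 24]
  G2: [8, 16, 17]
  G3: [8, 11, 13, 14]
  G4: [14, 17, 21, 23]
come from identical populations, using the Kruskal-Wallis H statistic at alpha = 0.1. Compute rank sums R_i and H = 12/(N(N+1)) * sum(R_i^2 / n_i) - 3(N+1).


Step 1: Combine all N = 15 observations and assign midranks.
sorted (value, group, rank): (8,G2,1.5), (8,G3,1.5), (11,G3,3), (13,G3,4), (14,G3,5.5), (14,G4,5.5), (16,G2,7), (17,G2,8.5), (17,G4,8.5), (18,G1,10), (19,G1,11), (21,G4,12), (22,G1,13), (23,G4,14), (24,G1,15)
Step 2: Sum ranks within each group.
R_1 = 49 (n_1 = 4)
R_2 = 17 (n_2 = 3)
R_3 = 14 (n_3 = 4)
R_4 = 40 (n_4 = 4)
Step 3: H = 12/(N(N+1)) * sum(R_i^2/n_i) - 3(N+1)
     = 12/(15*16) * (49^2/4 + 17^2/3 + 14^2/4 + 40^2/4) - 3*16
     = 0.050000 * 1145.58 - 48
     = 9.279167.
Step 4: Ties present; correction factor C = 1 - 18/(15^3 - 15) = 0.994643. Corrected H = 9.279167 / 0.994643 = 9.329144.
Step 5: Under H0, H ~ chi^2(3); p-value = 0.025220.
Step 6: alpha = 0.1. reject H0.

H = 9.3291, df = 3, p = 0.025220, reject H0.


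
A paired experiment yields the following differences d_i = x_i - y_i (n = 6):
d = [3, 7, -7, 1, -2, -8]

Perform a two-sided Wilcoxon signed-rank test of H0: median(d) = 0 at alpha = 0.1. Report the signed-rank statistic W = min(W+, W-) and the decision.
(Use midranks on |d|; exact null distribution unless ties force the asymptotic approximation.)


Step 1: Drop any zero differences (none here) and take |d_i|.
|d| = [3, 7, 7, 1, 2, 8]
Step 2: Midrank |d_i| (ties get averaged ranks).
ranks: |3|->3, |7|->4.5, |7|->4.5, |1|->1, |2|->2, |8|->6
Step 3: Attach original signs; sum ranks with positive sign and with negative sign.
W+ = 3 + 4.5 + 1 = 8.5
W- = 4.5 + 2 + 6 = 12.5
(Check: W+ + W- = 21 should equal n(n+1)/2 = 21.)
Step 4: Test statistic W = min(W+, W-) = 8.5.
Step 5: Ties in |d|, so use the tie-corrected normal approximation.
        E[W] = n(n+1)/4 = 6*7/4 = 10.5.
        Tie groups: |d|=7 (t=2); sum(t^3 - t) = 6.
        Var[W] = n(n+1)(2n+1)/24 - sum(t^3-t)/48 = 546/24 - 6/48 = 22.625.
        z = (W - E[W]) / sqrt(Var[W]) = (8.5 - 10.5) / 4.7566 = -0.4205.
        Two-sided p = 2*Phi(z) = 0.674142.
Step 6: alpha = 0.1. fail to reject H0.

W+ = 8.5, W- = 12.5, W = min = 8.5, p = 0.674142, fail to reject H0.


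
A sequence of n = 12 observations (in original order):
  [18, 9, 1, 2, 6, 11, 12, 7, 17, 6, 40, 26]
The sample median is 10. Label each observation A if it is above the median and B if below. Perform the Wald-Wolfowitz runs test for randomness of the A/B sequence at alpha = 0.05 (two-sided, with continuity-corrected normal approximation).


Step 1: Compute median = 10; label A = above, B = below.
Labels in order: ABBBBAABABAA  (n_A = 6, n_B = 6)
Step 2: Count runs R = 7.
Step 3: Under H0 (random ordering), E[R] = 2*n_A*n_B/(n_A+n_B) + 1 = 2*6*6/12 + 1 = 7.0000.
        Var[R] = 2*n_A*n_B*(2*n_A*n_B - n_A - n_B) / ((n_A+n_B)^2 * (n_A+n_B-1)) = 4320/1584 = 2.7273.
        SD[R] = 1.6514.
Step 4: R = E[R], so z = 0 with no continuity correction.
Step 5: Two-sided p-value via normal approximation = 2*(1 - Phi(|z|)) = 1.000000.
Step 6: alpha = 0.05. fail to reject H0.

R = 7, z = 0.0000, p = 1.000000, fail to reject H0.


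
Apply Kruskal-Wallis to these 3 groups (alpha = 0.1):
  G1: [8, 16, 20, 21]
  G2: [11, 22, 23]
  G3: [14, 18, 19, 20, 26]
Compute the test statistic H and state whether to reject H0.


Step 1: Combine all N = 12 observations and assign midranks.
sorted (value, group, rank): (8,G1,1), (11,G2,2), (14,G3,3), (16,G1,4), (18,G3,5), (19,G3,6), (20,G1,7.5), (20,G3,7.5), (21,G1,9), (22,G2,10), (23,G2,11), (26,G3,12)
Step 2: Sum ranks within each group.
R_1 = 21.5 (n_1 = 4)
R_2 = 23 (n_2 = 3)
R_3 = 33.5 (n_3 = 5)
Step 3: H = 12/(N(N+1)) * sum(R_i^2/n_i) - 3(N+1)
     = 12/(12*13) * (21.5^2/4 + 23^2/3 + 33.5^2/5) - 3*13
     = 0.076923 * 516.346 - 39
     = 0.718910.
Step 4: Ties present; correction factor C = 1 - 6/(12^3 - 12) = 0.996503. Corrected H = 0.718910 / 0.996503 = 0.721433.
Step 5: Under H0, H ~ chi^2(2); p-value = 0.697177.
Step 6: alpha = 0.1. fail to reject H0.

H = 0.7214, df = 2, p = 0.697177, fail to reject H0.


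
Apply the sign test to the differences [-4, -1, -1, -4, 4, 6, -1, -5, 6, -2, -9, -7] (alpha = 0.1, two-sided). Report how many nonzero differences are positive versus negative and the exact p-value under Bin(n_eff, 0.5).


Step 1: Discard zero differences. Original n = 12; n_eff = number of nonzero differences = 12.
Nonzero differences (with sign): -4, -1, -1, -4, +4, +6, -1, -5, +6, -2, -9, -7
Step 2: Count signs: positive = 3, negative = 9.
Step 3: Under H0: P(positive) = 0.5, so the number of positives S ~ Bin(12, 0.5).
Step 4: Two-sided exact p-value = sum of Bin(12,0.5) probabilities at or below the observed probability = 0.145996.
Step 5: alpha = 0.1. fail to reject H0.

n_eff = 12, pos = 3, neg = 9, p = 0.145996, fail to reject H0.


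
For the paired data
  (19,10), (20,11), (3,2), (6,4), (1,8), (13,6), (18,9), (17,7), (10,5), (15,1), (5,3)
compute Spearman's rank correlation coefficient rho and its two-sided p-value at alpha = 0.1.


Step 1: Rank x and y separately (midranks; no ties here).
rank(x): 19->10, 20->11, 3->2, 6->4, 1->1, 13->6, 18->9, 17->8, 10->5, 15->7, 5->3
rank(y): 10->10, 11->11, 2->2, 4->4, 8->8, 6->6, 9->9, 7->7, 5->5, 1->1, 3->3
Step 2: d_i = R_x(i) - R_y(i); compute d_i^2.
  (10-10)^2=0, (11-11)^2=0, (2-2)^2=0, (4-4)^2=0, (1-8)^2=49, (6-6)^2=0, (9-9)^2=0, (8-7)^2=1, (5-5)^2=0, (7-1)^2=36, (3-3)^2=0
sum(d^2) = 86.
Step 3: rho = 1 - 6*86 / (11*(11^2 - 1)) = 1 - 516/1320 = 0.609091.
Step 4: Under H0, t = rho * sqrt((n-2)/(1-rho^2)) = 2.3040 ~ t(9).
Step 5: Two-sided p-value from the t-distribution with 9 df = 0.046696.
Step 6: alpha = 0.1. reject H0.

rho = 0.6091, p = 0.046696, reject H0 at alpha = 0.1.


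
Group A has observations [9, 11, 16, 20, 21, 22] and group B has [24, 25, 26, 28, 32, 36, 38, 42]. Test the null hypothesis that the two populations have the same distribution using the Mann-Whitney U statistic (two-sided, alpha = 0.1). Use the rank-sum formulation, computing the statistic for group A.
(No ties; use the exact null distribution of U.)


Step 1: Combine and sort all 14 observations; assign midranks.
sorted (value, group): (9,X), (11,X), (16,X), (20,X), (21,X), (22,X), (24,Y), (25,Y), (26,Y), (28,Y), (32,Y), (36,Y), (38,Y), (42,Y)
ranks: 9->1, 11->2, 16->3, 20->4, 21->5, 22->6, 24->7, 25->8, 26->9, 28->10, 32->11, 36->12, 38->13, 42->14
Step 2: Rank sum for X: R1 = 1 + 2 + 3 + 4 + 5 + 6 = 21.
Step 3: U_X = R1 - n1(n1+1)/2 = 21 - 6*7/2 = 21 - 21 = 0.
       U_Y = n1*n2 - U_X = 48 - 0 = 48.
Step 4: No ties, so the exact null distribution of U (based on enumerating the C(14,6) = 3003 equally likely rank assignments) gives the two-sided p-value.
Step 5: p-value = 0.000666; compare to alpha = 0.1. reject H0.

U_X = 0, p = 0.000666, reject H0 at alpha = 0.1.


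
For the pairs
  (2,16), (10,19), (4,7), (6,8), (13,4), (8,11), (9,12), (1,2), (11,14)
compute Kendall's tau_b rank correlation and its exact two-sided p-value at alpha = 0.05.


Step 1: Enumerate the 36 unordered pairs (i,j) with i<j and classify each by sign(x_j-x_i) * sign(y_j-y_i).
  (1,2):dx=+8,dy=+3->C; (1,3):dx=+2,dy=-9->D; (1,4):dx=+4,dy=-8->D; (1,5):dx=+11,dy=-12->D
  (1,6):dx=+6,dy=-5->D; (1,7):dx=+7,dy=-4->D; (1,8):dx=-1,dy=-14->C; (1,9):dx=+9,dy=-2->D
  (2,3):dx=-6,dy=-12->C; (2,4):dx=-4,dy=-11->C; (2,5):dx=+3,dy=-15->D; (2,6):dx=-2,dy=-8->C
  (2,7):dx=-1,dy=-7->C; (2,8):dx=-9,dy=-17->C; (2,9):dx=+1,dy=-5->D; (3,4):dx=+2,dy=+1->C
  (3,5):dx=+9,dy=-3->D; (3,6):dx=+4,dy=+4->C; (3,7):dx=+5,dy=+5->C; (3,8):dx=-3,dy=-5->C
  (3,9):dx=+7,dy=+7->C; (4,5):dx=+7,dy=-4->D; (4,6):dx=+2,dy=+3->C; (4,7):dx=+3,dy=+4->C
  (4,8):dx=-5,dy=-6->C; (4,9):dx=+5,dy=+6->C; (5,6):dx=-5,dy=+7->D; (5,7):dx=-4,dy=+8->D
  (5,8):dx=-12,dy=-2->C; (5,9):dx=-2,dy=+10->D; (6,7):dx=+1,dy=+1->C; (6,8):dx=-7,dy=-9->C
  (6,9):dx=+3,dy=+3->C; (7,8):dx=-8,dy=-10->C; (7,9):dx=+2,dy=+2->C; (8,9):dx=+10,dy=+12->C
Step 2: C = 23, D = 13, total pairs = 36.
Step 3: tau = (C - D)/(n(n-1)/2) = (23 - 13)/36 = 0.277778.
Step 4: Exact two-sided p-value (enumerate n! = 362880 permutations of y under H0): p = 0.358488.
Step 5: alpha = 0.05. fail to reject H0.

tau_b = 0.2778 (C=23, D=13), p = 0.358488, fail to reject H0.


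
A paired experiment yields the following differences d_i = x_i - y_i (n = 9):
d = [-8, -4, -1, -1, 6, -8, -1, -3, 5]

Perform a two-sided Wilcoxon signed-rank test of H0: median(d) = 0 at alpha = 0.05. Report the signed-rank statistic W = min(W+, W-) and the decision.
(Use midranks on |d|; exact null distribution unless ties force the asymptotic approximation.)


Step 1: Drop any zero differences (none here) and take |d_i|.
|d| = [8, 4, 1, 1, 6, 8, 1, 3, 5]
Step 2: Midrank |d_i| (ties get averaged ranks).
ranks: |8|->8.5, |4|->5, |1|->2, |1|->2, |6|->7, |8|->8.5, |1|->2, |3|->4, |5|->6
Step 3: Attach original signs; sum ranks with positive sign and with negative sign.
W+ = 7 + 6 = 13
W- = 8.5 + 5 + 2 + 2 + 8.5 + 2 + 4 = 32
(Check: W+ + W- = 45 should equal n(n+1)/2 = 45.)
Step 4: Test statistic W = min(W+, W-) = 13.
Step 5: Ties in |d|, so use the tie-corrected normal approximation.
        E[W] = n(n+1)/4 = 9*10/4 = 22.5.
        Tie groups: |d|=1 (t=3), |d|=8 (t=2); sum(t^3 - t) = 30.
        Var[W] = n(n+1)(2n+1)/24 - sum(t^3-t)/48 = 1710/24 - 30/48 = 70.625.
        z = (W - E[W]) / sqrt(Var[W]) = (13 - 22.5) / 8.4039 = -1.1304.
        Two-sided p = 2*Phi(z) = 0.258294.
Step 6: alpha = 0.05. fail to reject H0.

W+ = 13, W- = 32, W = min = 13, p = 0.258294, fail to reject H0.


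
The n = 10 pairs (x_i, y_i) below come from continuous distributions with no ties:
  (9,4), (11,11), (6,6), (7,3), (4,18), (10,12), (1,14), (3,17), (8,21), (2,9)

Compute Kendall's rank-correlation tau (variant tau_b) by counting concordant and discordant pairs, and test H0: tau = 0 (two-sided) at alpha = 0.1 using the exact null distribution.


Step 1: Enumerate the 45 unordered pairs (i,j) with i<j and classify each by sign(x_j-x_i) * sign(y_j-y_i).
  (1,2):dx=+2,dy=+7->C; (1,3):dx=-3,dy=+2->D; (1,4):dx=-2,dy=-1->C; (1,5):dx=-5,dy=+14->D
  (1,6):dx=+1,dy=+8->C; (1,7):dx=-8,dy=+10->D; (1,8):dx=-6,dy=+13->D; (1,9):dx=-1,dy=+17->D
  (1,10):dx=-7,dy=+5->D; (2,3):dx=-5,dy=-5->C; (2,4):dx=-4,dy=-8->C; (2,5):dx=-7,dy=+7->D
  (2,6):dx=-1,dy=+1->D; (2,7):dx=-10,dy=+3->D; (2,8):dx=-8,dy=+6->D; (2,9):dx=-3,dy=+10->D
  (2,10):dx=-9,dy=-2->C; (3,4):dx=+1,dy=-3->D; (3,5):dx=-2,dy=+12->D; (3,6):dx=+4,dy=+6->C
  (3,7):dx=-5,dy=+8->D; (3,8):dx=-3,dy=+11->D; (3,9):dx=+2,dy=+15->C; (3,10):dx=-4,dy=+3->D
  (4,5):dx=-3,dy=+15->D; (4,6):dx=+3,dy=+9->C; (4,7):dx=-6,dy=+11->D; (4,8):dx=-4,dy=+14->D
  (4,9):dx=+1,dy=+18->C; (4,10):dx=-5,dy=+6->D; (5,6):dx=+6,dy=-6->D; (5,7):dx=-3,dy=-4->C
  (5,8):dx=-1,dy=-1->C; (5,9):dx=+4,dy=+3->C; (5,10):dx=-2,dy=-9->C; (6,7):dx=-9,dy=+2->D
  (6,8):dx=-7,dy=+5->D; (6,9):dx=-2,dy=+9->D; (6,10):dx=-8,dy=-3->C; (7,8):dx=+2,dy=+3->C
  (7,9):dx=+7,dy=+7->C; (7,10):dx=+1,dy=-5->D; (8,9):dx=+5,dy=+4->C; (8,10):dx=-1,dy=-8->C
  (9,10):dx=-6,dy=-12->C
Step 2: C = 20, D = 25, total pairs = 45.
Step 3: tau = (C - D)/(n(n-1)/2) = (20 - 25)/45 = -0.111111.
Step 4: Exact two-sided p-value (enumerate n! = 3628800 permutations of y under H0): p = 0.727490.
Step 5: alpha = 0.1. fail to reject H0.

tau_b = -0.1111 (C=20, D=25), p = 0.727490, fail to reject H0.


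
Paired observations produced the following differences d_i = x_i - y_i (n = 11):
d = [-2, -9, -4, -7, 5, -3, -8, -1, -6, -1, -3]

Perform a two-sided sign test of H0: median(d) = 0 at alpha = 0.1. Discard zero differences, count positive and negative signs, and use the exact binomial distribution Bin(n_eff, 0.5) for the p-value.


Step 1: Discard zero differences. Original n = 11; n_eff = number of nonzero differences = 11.
Nonzero differences (with sign): -2, -9, -4, -7, +5, -3, -8, -1, -6, -1, -3
Step 2: Count signs: positive = 1, negative = 10.
Step 3: Under H0: P(positive) = 0.5, so the number of positives S ~ Bin(11, 0.5).
Step 4: Two-sided exact p-value = sum of Bin(11,0.5) probabilities at or below the observed probability = 0.011719.
Step 5: alpha = 0.1. reject H0.

n_eff = 11, pos = 1, neg = 10, p = 0.011719, reject H0.


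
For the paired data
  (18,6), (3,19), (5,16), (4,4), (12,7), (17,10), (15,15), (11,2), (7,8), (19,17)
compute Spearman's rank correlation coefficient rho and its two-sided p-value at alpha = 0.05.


Step 1: Rank x and y separately (midranks; no ties here).
rank(x): 18->9, 3->1, 5->3, 4->2, 12->6, 17->8, 15->7, 11->5, 7->4, 19->10
rank(y): 6->3, 19->10, 16->8, 4->2, 7->4, 10->6, 15->7, 2->1, 8->5, 17->9
Step 2: d_i = R_x(i) - R_y(i); compute d_i^2.
  (9-3)^2=36, (1-10)^2=81, (3-8)^2=25, (2-2)^2=0, (6-4)^2=4, (8-6)^2=4, (7-7)^2=0, (5-1)^2=16, (4-5)^2=1, (10-9)^2=1
sum(d^2) = 168.
Step 3: rho = 1 - 6*168 / (10*(10^2 - 1)) = 1 - 1008/990 = -0.018182.
Step 4: Under H0, t = rho * sqrt((n-2)/(1-rho^2)) = -0.0514 ~ t(8).
Step 5: Two-sided p-value from the t-distribution with 8 df = 0.960240.
Step 6: alpha = 0.05. fail to reject H0.

rho = -0.0182, p = 0.960240, fail to reject H0 at alpha = 0.05.


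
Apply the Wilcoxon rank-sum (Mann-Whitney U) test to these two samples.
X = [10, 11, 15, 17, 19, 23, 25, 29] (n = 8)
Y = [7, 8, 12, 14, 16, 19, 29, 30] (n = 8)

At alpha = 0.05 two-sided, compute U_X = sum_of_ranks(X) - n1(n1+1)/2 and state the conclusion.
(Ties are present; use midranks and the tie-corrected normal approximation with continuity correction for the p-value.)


Step 1: Combine and sort all 16 observations; assign midranks.
sorted (value, group): (7,Y), (8,Y), (10,X), (11,X), (12,Y), (14,Y), (15,X), (16,Y), (17,X), (19,X), (19,Y), (23,X), (25,X), (29,X), (29,Y), (30,Y)
ranks: 7->1, 8->2, 10->3, 11->4, 12->5, 14->6, 15->7, 16->8, 17->9, 19->10.5, 19->10.5, 23->12, 25->13, 29->14.5, 29->14.5, 30->16
Step 2: Rank sum for X: R1 = 3 + 4 + 7 + 9 + 10.5 + 12 + 13 + 14.5 = 73.
Step 3: U_X = R1 - n1(n1+1)/2 = 73 - 8*9/2 = 73 - 36 = 37.
       U_Y = n1*n2 - U_X = 64 - 37 = 27.
Step 4: Ties are present, so use the tie-corrected normal approximation (with continuity correction) for the p-value.
Step 5: p-value = 0.636006; compare to alpha = 0.05. fail to reject H0.

U_X = 37, p = 0.636006, fail to reject H0 at alpha = 0.05.


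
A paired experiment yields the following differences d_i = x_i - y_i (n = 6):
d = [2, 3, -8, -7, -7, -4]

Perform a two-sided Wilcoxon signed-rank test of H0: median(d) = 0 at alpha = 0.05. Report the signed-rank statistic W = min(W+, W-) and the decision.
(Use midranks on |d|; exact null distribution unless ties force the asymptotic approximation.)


Step 1: Drop any zero differences (none here) and take |d_i|.
|d| = [2, 3, 8, 7, 7, 4]
Step 2: Midrank |d_i| (ties get averaged ranks).
ranks: |2|->1, |3|->2, |8|->6, |7|->4.5, |7|->4.5, |4|->3
Step 3: Attach original signs; sum ranks with positive sign and with negative sign.
W+ = 1 + 2 = 3
W- = 6 + 4.5 + 4.5 + 3 = 18
(Check: W+ + W- = 21 should equal n(n+1)/2 = 21.)
Step 4: Test statistic W = min(W+, W-) = 3.
Step 5: Ties in |d|, so use the tie-corrected normal approximation.
        E[W] = n(n+1)/4 = 6*7/4 = 10.5.
        Tie groups: |d|=7 (t=2); sum(t^3 - t) = 6.
        Var[W] = n(n+1)(2n+1)/24 - sum(t^3-t)/48 = 546/24 - 6/48 = 22.625.
        z = (W - E[W]) / sqrt(Var[W]) = (3 - 10.5) / 4.7566 = -1.5768.
        Two-sided p = 2*Phi(z) = 0.114850.
Step 6: alpha = 0.05. fail to reject H0.

W+ = 3, W- = 18, W = min = 3, p = 0.114850, fail to reject H0.


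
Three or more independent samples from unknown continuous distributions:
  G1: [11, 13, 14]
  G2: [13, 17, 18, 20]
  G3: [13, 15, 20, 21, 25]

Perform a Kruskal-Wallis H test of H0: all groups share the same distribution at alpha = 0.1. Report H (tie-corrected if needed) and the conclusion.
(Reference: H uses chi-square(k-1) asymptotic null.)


Step 1: Combine all N = 12 observations and assign midranks.
sorted (value, group, rank): (11,G1,1), (13,G1,3), (13,G2,3), (13,G3,3), (14,G1,5), (15,G3,6), (17,G2,7), (18,G2,8), (20,G2,9.5), (20,G3,9.5), (21,G3,11), (25,G3,12)
Step 2: Sum ranks within each group.
R_1 = 9 (n_1 = 3)
R_2 = 27.5 (n_2 = 4)
R_3 = 41.5 (n_3 = 5)
Step 3: H = 12/(N(N+1)) * sum(R_i^2/n_i) - 3(N+1)
     = 12/(12*13) * (9^2/3 + 27.5^2/4 + 41.5^2/5) - 3*13
     = 0.076923 * 560.513 - 39
     = 4.116346.
Step 4: Ties present; correction factor C = 1 - 30/(12^3 - 12) = 0.982517. Corrected H = 4.116346 / 0.982517 = 4.189591.
Step 5: Under H0, H ~ chi^2(2); p-value = 0.123095.
Step 6: alpha = 0.1. fail to reject H0.

H = 4.1896, df = 2, p = 0.123095, fail to reject H0.


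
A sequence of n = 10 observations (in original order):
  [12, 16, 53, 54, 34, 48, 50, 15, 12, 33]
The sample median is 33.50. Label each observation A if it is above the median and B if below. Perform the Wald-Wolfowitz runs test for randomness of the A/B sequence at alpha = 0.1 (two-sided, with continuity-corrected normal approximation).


Step 1: Compute median = 33.50; label A = above, B = below.
Labels in order: BBAAAAABBB  (n_A = 5, n_B = 5)
Step 2: Count runs R = 3.
Step 3: Under H0 (random ordering), E[R] = 2*n_A*n_B/(n_A+n_B) + 1 = 2*5*5/10 + 1 = 6.0000.
        Var[R] = 2*n_A*n_B*(2*n_A*n_B - n_A - n_B) / ((n_A+n_B)^2 * (n_A+n_B-1)) = 2000/900 = 2.2222.
        SD[R] = 1.4907.
Step 4: Continuity-corrected z = (R + 0.5 - E[R]) / SD[R] = (3 + 0.5 - 6.0000) / 1.4907 = -1.6771.
Step 5: Two-sided p-value via normal approximation = 2*(1 - Phi(|z|)) = 0.093533.
Step 6: alpha = 0.1. reject H0.

R = 3, z = -1.6771, p = 0.093533, reject H0.


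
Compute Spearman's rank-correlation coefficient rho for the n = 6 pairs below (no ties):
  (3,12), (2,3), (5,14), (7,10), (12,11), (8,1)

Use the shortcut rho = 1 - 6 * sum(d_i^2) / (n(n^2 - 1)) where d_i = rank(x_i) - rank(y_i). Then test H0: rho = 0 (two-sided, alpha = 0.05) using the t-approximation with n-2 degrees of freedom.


Step 1: Rank x and y separately (midranks; no ties here).
rank(x): 3->2, 2->1, 5->3, 7->4, 12->6, 8->5
rank(y): 12->5, 3->2, 14->6, 10->3, 11->4, 1->1
Step 2: d_i = R_x(i) - R_y(i); compute d_i^2.
  (2-5)^2=9, (1-2)^2=1, (3-6)^2=9, (4-3)^2=1, (6-4)^2=4, (5-1)^2=16
sum(d^2) = 40.
Step 3: rho = 1 - 6*40 / (6*(6^2 - 1)) = 1 - 240/210 = -0.142857.
Step 4: Under H0, t = rho * sqrt((n-2)/(1-rho^2)) = -0.2887 ~ t(4).
Step 5: Two-sided p-value from the t-distribution with 4 df = 0.787172.
Step 6: alpha = 0.05. fail to reject H0.

rho = -0.1429, p = 0.787172, fail to reject H0 at alpha = 0.05.


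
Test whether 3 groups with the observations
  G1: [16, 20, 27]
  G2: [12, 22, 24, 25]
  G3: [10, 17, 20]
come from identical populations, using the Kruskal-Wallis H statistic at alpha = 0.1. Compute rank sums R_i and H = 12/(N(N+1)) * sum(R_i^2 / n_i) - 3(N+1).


Step 1: Combine all N = 10 observations and assign midranks.
sorted (value, group, rank): (10,G3,1), (12,G2,2), (16,G1,3), (17,G3,4), (20,G1,5.5), (20,G3,5.5), (22,G2,7), (24,G2,8), (25,G2,9), (27,G1,10)
Step 2: Sum ranks within each group.
R_1 = 18.5 (n_1 = 3)
R_2 = 26 (n_2 = 4)
R_3 = 10.5 (n_3 = 3)
Step 3: H = 12/(N(N+1)) * sum(R_i^2/n_i) - 3(N+1)
     = 12/(10*11) * (18.5^2/3 + 26^2/4 + 10.5^2/3) - 3*11
     = 0.109091 * 319.833 - 33
     = 1.890909.
Step 4: Ties present; correction factor C = 1 - 6/(10^3 - 10) = 0.993939. Corrected H = 1.890909 / 0.993939 = 1.902439.
Step 5: Under H0, H ~ chi^2(2); p-value = 0.386270.
Step 6: alpha = 0.1. fail to reject H0.

H = 1.9024, df = 2, p = 0.386270, fail to reject H0.


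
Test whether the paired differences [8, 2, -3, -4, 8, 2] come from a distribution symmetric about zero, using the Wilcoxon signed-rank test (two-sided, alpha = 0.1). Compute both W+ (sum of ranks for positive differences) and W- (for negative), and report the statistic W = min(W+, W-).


Step 1: Drop any zero differences (none here) and take |d_i|.
|d| = [8, 2, 3, 4, 8, 2]
Step 2: Midrank |d_i| (ties get averaged ranks).
ranks: |8|->5.5, |2|->1.5, |3|->3, |4|->4, |8|->5.5, |2|->1.5
Step 3: Attach original signs; sum ranks with positive sign and with negative sign.
W+ = 5.5 + 1.5 + 5.5 + 1.5 = 14
W- = 3 + 4 = 7
(Check: W+ + W- = 21 should equal n(n+1)/2 = 21.)
Step 4: Test statistic W = min(W+, W-) = 7.
Step 5: Ties in |d|, so use the tie-corrected normal approximation.
        E[W] = n(n+1)/4 = 6*7/4 = 10.5.
        Tie groups: |d|=2 (t=2), |d|=8 (t=2); sum(t^3 - t) = 12.
        Var[W] = n(n+1)(2n+1)/24 - sum(t^3-t)/48 = 546/24 - 12/48 = 22.5.
        z = (W - E[W]) / sqrt(Var[W]) = (7 - 10.5) / 4.7434 = -0.7379.
        Two-sided p = 2*Phi(z) = 0.460597.
Step 6: alpha = 0.1. fail to reject H0.

W+ = 14, W- = 7, W = min = 7, p = 0.460597, fail to reject H0.


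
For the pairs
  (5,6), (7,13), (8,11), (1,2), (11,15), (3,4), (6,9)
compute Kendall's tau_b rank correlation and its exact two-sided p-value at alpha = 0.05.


Step 1: Enumerate the 21 unordered pairs (i,j) with i<j and classify each by sign(x_j-x_i) * sign(y_j-y_i).
  (1,2):dx=+2,dy=+7->C; (1,3):dx=+3,dy=+5->C; (1,4):dx=-4,dy=-4->C; (1,5):dx=+6,dy=+9->C
  (1,6):dx=-2,dy=-2->C; (1,7):dx=+1,dy=+3->C; (2,3):dx=+1,dy=-2->D; (2,4):dx=-6,dy=-11->C
  (2,5):dx=+4,dy=+2->C; (2,6):dx=-4,dy=-9->C; (2,7):dx=-1,dy=-4->C; (3,4):dx=-7,dy=-9->C
  (3,5):dx=+3,dy=+4->C; (3,6):dx=-5,dy=-7->C; (3,7):dx=-2,dy=-2->C; (4,5):dx=+10,dy=+13->C
  (4,6):dx=+2,dy=+2->C; (4,7):dx=+5,dy=+7->C; (5,6):dx=-8,dy=-11->C; (5,7):dx=-5,dy=-6->C
  (6,7):dx=+3,dy=+5->C
Step 2: C = 20, D = 1, total pairs = 21.
Step 3: tau = (C - D)/(n(n-1)/2) = (20 - 1)/21 = 0.904762.
Step 4: Exact two-sided p-value (enumerate n! = 5040 permutations of y under H0): p = 0.002778.
Step 5: alpha = 0.05. reject H0.

tau_b = 0.9048 (C=20, D=1), p = 0.002778, reject H0.


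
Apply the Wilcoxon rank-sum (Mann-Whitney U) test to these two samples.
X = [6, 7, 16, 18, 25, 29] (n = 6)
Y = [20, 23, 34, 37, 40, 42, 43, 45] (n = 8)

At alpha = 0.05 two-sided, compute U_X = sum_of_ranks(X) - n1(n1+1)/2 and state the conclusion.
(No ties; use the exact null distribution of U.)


Step 1: Combine and sort all 14 observations; assign midranks.
sorted (value, group): (6,X), (7,X), (16,X), (18,X), (20,Y), (23,Y), (25,X), (29,X), (34,Y), (37,Y), (40,Y), (42,Y), (43,Y), (45,Y)
ranks: 6->1, 7->2, 16->3, 18->4, 20->5, 23->6, 25->7, 29->8, 34->9, 37->10, 40->11, 42->12, 43->13, 45->14
Step 2: Rank sum for X: R1 = 1 + 2 + 3 + 4 + 7 + 8 = 25.
Step 3: U_X = R1 - n1(n1+1)/2 = 25 - 6*7/2 = 25 - 21 = 4.
       U_Y = n1*n2 - U_X = 48 - 4 = 44.
Step 4: No ties, so the exact null distribution of U (based on enumerating the C(14,6) = 3003 equally likely rank assignments) gives the two-sided p-value.
Step 5: p-value = 0.007992; compare to alpha = 0.05. reject H0.

U_X = 4, p = 0.007992, reject H0 at alpha = 0.05.


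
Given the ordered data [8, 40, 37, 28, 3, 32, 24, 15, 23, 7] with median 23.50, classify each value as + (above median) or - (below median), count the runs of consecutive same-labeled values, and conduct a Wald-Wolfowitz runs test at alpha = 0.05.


Step 1: Compute median = 23.50; label A = above, B = below.
Labels in order: BAAABAABBB  (n_A = 5, n_B = 5)
Step 2: Count runs R = 5.
Step 3: Under H0 (random ordering), E[R] = 2*n_A*n_B/(n_A+n_B) + 1 = 2*5*5/10 + 1 = 6.0000.
        Var[R] = 2*n_A*n_B*(2*n_A*n_B - n_A - n_B) / ((n_A+n_B)^2 * (n_A+n_B-1)) = 2000/900 = 2.2222.
        SD[R] = 1.4907.
Step 4: Continuity-corrected z = (R + 0.5 - E[R]) / SD[R] = (5 + 0.5 - 6.0000) / 1.4907 = -0.3354.
Step 5: Two-sided p-value via normal approximation = 2*(1 - Phi(|z|)) = 0.737316.
Step 6: alpha = 0.05. fail to reject H0.

R = 5, z = -0.3354, p = 0.737316, fail to reject H0.


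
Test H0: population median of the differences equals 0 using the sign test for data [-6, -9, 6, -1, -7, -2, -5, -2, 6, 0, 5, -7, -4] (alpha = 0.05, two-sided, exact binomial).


Step 1: Discard zero differences. Original n = 13; n_eff = number of nonzero differences = 12.
Nonzero differences (with sign): -6, -9, +6, -1, -7, -2, -5, -2, +6, +5, -7, -4
Step 2: Count signs: positive = 3, negative = 9.
Step 3: Under H0: P(positive) = 0.5, so the number of positives S ~ Bin(12, 0.5).
Step 4: Two-sided exact p-value = sum of Bin(12,0.5) probabilities at or below the observed probability = 0.145996.
Step 5: alpha = 0.05. fail to reject H0.

n_eff = 12, pos = 3, neg = 9, p = 0.145996, fail to reject H0.


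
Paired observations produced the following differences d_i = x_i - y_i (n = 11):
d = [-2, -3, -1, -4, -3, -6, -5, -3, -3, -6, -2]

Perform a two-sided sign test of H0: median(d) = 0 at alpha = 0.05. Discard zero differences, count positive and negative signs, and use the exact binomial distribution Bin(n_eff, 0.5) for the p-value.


Step 1: Discard zero differences. Original n = 11; n_eff = number of nonzero differences = 11.
Nonzero differences (with sign): -2, -3, -1, -4, -3, -6, -5, -3, -3, -6, -2
Step 2: Count signs: positive = 0, negative = 11.
Step 3: Under H0: P(positive) = 0.5, so the number of positives S ~ Bin(11, 0.5).
Step 4: Two-sided exact p-value = sum of Bin(11,0.5) probabilities at or below the observed probability = 0.000977.
Step 5: alpha = 0.05. reject H0.

n_eff = 11, pos = 0, neg = 11, p = 0.000977, reject H0.


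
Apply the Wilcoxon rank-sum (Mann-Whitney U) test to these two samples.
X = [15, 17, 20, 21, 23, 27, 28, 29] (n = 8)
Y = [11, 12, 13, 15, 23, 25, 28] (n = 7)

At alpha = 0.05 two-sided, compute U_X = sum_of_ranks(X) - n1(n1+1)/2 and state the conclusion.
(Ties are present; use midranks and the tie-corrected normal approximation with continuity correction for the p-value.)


Step 1: Combine and sort all 15 observations; assign midranks.
sorted (value, group): (11,Y), (12,Y), (13,Y), (15,X), (15,Y), (17,X), (20,X), (21,X), (23,X), (23,Y), (25,Y), (27,X), (28,X), (28,Y), (29,X)
ranks: 11->1, 12->2, 13->3, 15->4.5, 15->4.5, 17->6, 20->7, 21->8, 23->9.5, 23->9.5, 25->11, 27->12, 28->13.5, 28->13.5, 29->15
Step 2: Rank sum for X: R1 = 4.5 + 6 + 7 + 8 + 9.5 + 12 + 13.5 + 15 = 75.5.
Step 3: U_X = R1 - n1(n1+1)/2 = 75.5 - 8*9/2 = 75.5 - 36 = 39.5.
       U_Y = n1*n2 - U_X = 56 - 39.5 = 16.5.
Step 4: Ties are present, so use the tie-corrected normal approximation (with continuity correction) for the p-value.
Step 5: p-value = 0.201805; compare to alpha = 0.05. fail to reject H0.

U_X = 39.5, p = 0.201805, fail to reject H0 at alpha = 0.05.


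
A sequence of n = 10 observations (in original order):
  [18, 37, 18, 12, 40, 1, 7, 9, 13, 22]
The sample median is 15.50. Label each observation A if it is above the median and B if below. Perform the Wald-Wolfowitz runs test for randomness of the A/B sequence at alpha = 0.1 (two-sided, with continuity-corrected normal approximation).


Step 1: Compute median = 15.50; label A = above, B = below.
Labels in order: AAABABBBBA  (n_A = 5, n_B = 5)
Step 2: Count runs R = 5.
Step 3: Under H0 (random ordering), E[R] = 2*n_A*n_B/(n_A+n_B) + 1 = 2*5*5/10 + 1 = 6.0000.
        Var[R] = 2*n_A*n_B*(2*n_A*n_B - n_A - n_B) / ((n_A+n_B)^2 * (n_A+n_B-1)) = 2000/900 = 2.2222.
        SD[R] = 1.4907.
Step 4: Continuity-corrected z = (R + 0.5 - E[R]) / SD[R] = (5 + 0.5 - 6.0000) / 1.4907 = -0.3354.
Step 5: Two-sided p-value via normal approximation = 2*(1 - Phi(|z|)) = 0.737316.
Step 6: alpha = 0.1. fail to reject H0.

R = 5, z = -0.3354, p = 0.737316, fail to reject H0.


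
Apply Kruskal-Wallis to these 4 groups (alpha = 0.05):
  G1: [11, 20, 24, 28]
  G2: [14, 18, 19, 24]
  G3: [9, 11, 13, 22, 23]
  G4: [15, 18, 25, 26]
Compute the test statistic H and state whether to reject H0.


Step 1: Combine all N = 17 observations and assign midranks.
sorted (value, group, rank): (9,G3,1), (11,G1,2.5), (11,G3,2.5), (13,G3,4), (14,G2,5), (15,G4,6), (18,G2,7.5), (18,G4,7.5), (19,G2,9), (20,G1,10), (22,G3,11), (23,G3,12), (24,G1,13.5), (24,G2,13.5), (25,G4,15), (26,G4,16), (28,G1,17)
Step 2: Sum ranks within each group.
R_1 = 43 (n_1 = 4)
R_2 = 35 (n_2 = 4)
R_3 = 30.5 (n_3 = 5)
R_4 = 44.5 (n_4 = 4)
Step 3: H = 12/(N(N+1)) * sum(R_i^2/n_i) - 3(N+1)
     = 12/(17*18) * (43^2/4 + 35^2/4 + 30.5^2/5 + 44.5^2/4) - 3*18
     = 0.039216 * 1449.61 - 54
     = 2.847549.
Step 4: Ties present; correction factor C = 1 - 18/(17^3 - 17) = 0.996324. Corrected H = 2.847549 / 0.996324 = 2.858057.
Step 5: Under H0, H ~ chi^2(3); p-value = 0.414032.
Step 6: alpha = 0.05. fail to reject H0.

H = 2.8581, df = 3, p = 0.414032, fail to reject H0.


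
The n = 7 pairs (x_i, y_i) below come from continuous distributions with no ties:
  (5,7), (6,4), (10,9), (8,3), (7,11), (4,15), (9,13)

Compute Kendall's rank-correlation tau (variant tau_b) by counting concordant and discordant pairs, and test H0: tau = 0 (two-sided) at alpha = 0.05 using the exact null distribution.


Step 1: Enumerate the 21 unordered pairs (i,j) with i<j and classify each by sign(x_j-x_i) * sign(y_j-y_i).
  (1,2):dx=+1,dy=-3->D; (1,3):dx=+5,dy=+2->C; (1,4):dx=+3,dy=-4->D; (1,5):dx=+2,dy=+4->C
  (1,6):dx=-1,dy=+8->D; (1,7):dx=+4,dy=+6->C; (2,3):dx=+4,dy=+5->C; (2,4):dx=+2,dy=-1->D
  (2,5):dx=+1,dy=+7->C; (2,6):dx=-2,dy=+11->D; (2,7):dx=+3,dy=+9->C; (3,4):dx=-2,dy=-6->C
  (3,5):dx=-3,dy=+2->D; (3,6):dx=-6,dy=+6->D; (3,7):dx=-1,dy=+4->D; (4,5):dx=-1,dy=+8->D
  (4,6):dx=-4,dy=+12->D; (4,7):dx=+1,dy=+10->C; (5,6):dx=-3,dy=+4->D; (5,7):dx=+2,dy=+2->C
  (6,7):dx=+5,dy=-2->D
Step 2: C = 9, D = 12, total pairs = 21.
Step 3: tau = (C - D)/(n(n-1)/2) = (9 - 12)/21 = -0.142857.
Step 4: Exact two-sided p-value (enumerate n! = 5040 permutations of y under H0): p = 0.772619.
Step 5: alpha = 0.05. fail to reject H0.

tau_b = -0.1429 (C=9, D=12), p = 0.772619, fail to reject H0.


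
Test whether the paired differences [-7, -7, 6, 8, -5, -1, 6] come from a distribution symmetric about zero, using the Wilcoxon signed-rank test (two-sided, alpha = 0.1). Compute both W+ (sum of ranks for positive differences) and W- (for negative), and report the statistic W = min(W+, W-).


Step 1: Drop any zero differences (none here) and take |d_i|.
|d| = [7, 7, 6, 8, 5, 1, 6]
Step 2: Midrank |d_i| (ties get averaged ranks).
ranks: |7|->5.5, |7|->5.5, |6|->3.5, |8|->7, |5|->2, |1|->1, |6|->3.5
Step 3: Attach original signs; sum ranks with positive sign and with negative sign.
W+ = 3.5 + 7 + 3.5 = 14
W- = 5.5 + 5.5 + 2 + 1 = 14
(Check: W+ + W- = 28 should equal n(n+1)/2 = 28.)
Step 4: Test statistic W = min(W+, W-) = 14.
Step 5: Ties in |d|, so use the tie-corrected normal approximation.
        E[W] = n(n+1)/4 = 7*8/4 = 14.
        Tie groups: |d|=6 (t=2), |d|=7 (t=2); sum(t^3 - t) = 12.
        Var[W] = n(n+1)(2n+1)/24 - sum(t^3-t)/48 = 840/24 - 12/48 = 34.75.
        z = (W - E[W]) / sqrt(Var[W]) = (14 - 14) / 5.8949 = 0.0000.
        Two-sided p = 2*Phi(z) = 1.000000.
Step 6: alpha = 0.1. fail to reject H0.

W+ = 14, W- = 14, W = min = 14, p = 1.000000, fail to reject H0.


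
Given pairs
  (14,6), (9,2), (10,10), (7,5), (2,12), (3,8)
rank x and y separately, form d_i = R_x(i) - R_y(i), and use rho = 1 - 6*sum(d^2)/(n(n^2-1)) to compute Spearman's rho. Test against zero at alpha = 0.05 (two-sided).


Step 1: Rank x and y separately (midranks; no ties here).
rank(x): 14->6, 9->4, 10->5, 7->3, 2->1, 3->2
rank(y): 6->3, 2->1, 10->5, 5->2, 12->6, 8->4
Step 2: d_i = R_x(i) - R_y(i); compute d_i^2.
  (6-3)^2=9, (4-1)^2=9, (5-5)^2=0, (3-2)^2=1, (1-6)^2=25, (2-4)^2=4
sum(d^2) = 48.
Step 3: rho = 1 - 6*48 / (6*(6^2 - 1)) = 1 - 288/210 = -0.371429.
Step 4: Under H0, t = rho * sqrt((n-2)/(1-rho^2)) = -0.8001 ~ t(4).
Step 5: Two-sided p-value from the t-distribution with 4 df = 0.468478.
Step 6: alpha = 0.05. fail to reject H0.

rho = -0.3714, p = 0.468478, fail to reject H0 at alpha = 0.05.


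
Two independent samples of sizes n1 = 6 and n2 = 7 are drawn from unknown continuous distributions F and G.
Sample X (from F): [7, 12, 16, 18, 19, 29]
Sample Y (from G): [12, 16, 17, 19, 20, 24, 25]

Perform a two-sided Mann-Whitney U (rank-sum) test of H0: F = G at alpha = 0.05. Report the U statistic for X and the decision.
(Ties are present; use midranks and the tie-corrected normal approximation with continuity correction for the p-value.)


Step 1: Combine and sort all 13 observations; assign midranks.
sorted (value, group): (7,X), (12,X), (12,Y), (16,X), (16,Y), (17,Y), (18,X), (19,X), (19,Y), (20,Y), (24,Y), (25,Y), (29,X)
ranks: 7->1, 12->2.5, 12->2.5, 16->4.5, 16->4.5, 17->6, 18->7, 19->8.5, 19->8.5, 20->10, 24->11, 25->12, 29->13
Step 2: Rank sum for X: R1 = 1 + 2.5 + 4.5 + 7 + 8.5 + 13 = 36.5.
Step 3: U_X = R1 - n1(n1+1)/2 = 36.5 - 6*7/2 = 36.5 - 21 = 15.5.
       U_Y = n1*n2 - U_X = 42 - 15.5 = 26.5.
Step 4: Ties are present, so use the tie-corrected normal approximation (with continuity correction) for the p-value.
Step 5: p-value = 0.473221; compare to alpha = 0.05. fail to reject H0.

U_X = 15.5, p = 0.473221, fail to reject H0 at alpha = 0.05.
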